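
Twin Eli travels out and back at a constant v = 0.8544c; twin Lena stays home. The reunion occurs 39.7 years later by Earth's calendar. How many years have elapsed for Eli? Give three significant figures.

τ = 20.6 years

γ = 1/√(1 − 0.8544²) = 1/√0.2700 = 1.924
Eli's clock measures proper time along the trip: τ = Δt/γ = 39.7/1.924 years.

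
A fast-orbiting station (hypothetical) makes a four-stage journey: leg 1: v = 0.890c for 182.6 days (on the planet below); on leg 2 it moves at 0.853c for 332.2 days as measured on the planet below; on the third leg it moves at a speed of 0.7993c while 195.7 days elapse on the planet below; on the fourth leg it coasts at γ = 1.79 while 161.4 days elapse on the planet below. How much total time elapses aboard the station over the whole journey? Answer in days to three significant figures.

Leg 1: γ = 1/√(1 − 0.890²) = 1/√0.2079 = 2.193; τ_1 = 182.6/2.193 = 83.26 days.
Leg 2: γ = 1/√(1 − 0.853²) = 1/√0.2724 = 1.916; τ_2 = 332.2/1.916 = 173.4 days.
Leg 3: γ = 1/√(1 − 0.7993²) = 1/√0.3611 = 1.664; τ_3 = 195.7/1.664 = 117.6 days.
Leg 4: γ = 1.79; τ_4 = 161.4/1.790 = 90.17 days.
Total: 83.26 + 173.4 + 117.6 + 90.17 days.

τ = 464 days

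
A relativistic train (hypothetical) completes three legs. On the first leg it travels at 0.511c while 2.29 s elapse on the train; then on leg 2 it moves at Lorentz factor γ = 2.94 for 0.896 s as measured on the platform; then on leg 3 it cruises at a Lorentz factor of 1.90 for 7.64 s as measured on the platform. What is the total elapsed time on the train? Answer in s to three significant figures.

τ = 6.62 s

Leg 1: 2.29 s is already measured on the train.
Leg 2: γ = 2.94; τ_2 = 0.896/2.940 = 0.3048 s.
Leg 3: γ = 1.90; τ_3 = 7.64/1.900 = 4.021 s.
Total: 2.290 + 0.3048 + 4.021 s.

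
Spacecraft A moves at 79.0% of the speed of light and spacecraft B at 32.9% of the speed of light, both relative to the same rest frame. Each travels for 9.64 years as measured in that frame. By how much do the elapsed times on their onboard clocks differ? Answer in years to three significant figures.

|τ_A − τ_B| = 3.19 years

A: β = 0.790; γ = 1/√(1 − 0.790²) = 1/√0.3759 = 1.631; τ_A = 9.64/1.631 = 5.910 years.
B: β = 0.329; γ = 1/√(1 − 0.329²) = 1/√0.8918 = 1.059; τ_B = 9.64/1.059 = 9.103 years.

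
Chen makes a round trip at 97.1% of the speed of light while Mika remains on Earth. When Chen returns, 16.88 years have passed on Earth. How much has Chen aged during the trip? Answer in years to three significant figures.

τ = 4.04 years

β = 0.971; γ = 1/√(1 − 0.971²) = 1/√0.05716 = 4.183
Chen's clock measures proper time along the trip: τ = Δt/γ = 16.88/4.183 years.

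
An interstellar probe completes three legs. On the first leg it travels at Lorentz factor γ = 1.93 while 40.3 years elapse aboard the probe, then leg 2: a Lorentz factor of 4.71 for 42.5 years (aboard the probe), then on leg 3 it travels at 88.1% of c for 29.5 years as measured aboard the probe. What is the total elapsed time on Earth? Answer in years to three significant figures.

Δt = 340 years

Leg 1: γ = 1.93; Δt_1 = 1.930 × 40.3 = 77.78 years.
Leg 2: γ = 4.71; Δt_2 = 4.710 × 42.5 = 200.2 years.
Leg 3: β = 0.881; γ = 1/√(1 − 0.881²) = 1/√0.2238 = 2.114; Δt_3 = 2.114 × 29.5 = 62.35 years.
Total: 77.78 + 200.2 + 62.35 years.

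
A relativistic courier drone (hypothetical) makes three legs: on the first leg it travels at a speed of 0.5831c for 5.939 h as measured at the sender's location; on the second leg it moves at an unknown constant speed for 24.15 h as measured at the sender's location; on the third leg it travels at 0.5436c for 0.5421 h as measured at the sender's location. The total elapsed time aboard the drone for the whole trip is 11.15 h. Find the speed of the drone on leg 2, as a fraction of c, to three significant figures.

Leg 1: γ = 1/√(1 − 0.5831²) = 1/√0.6600 = 1.231; τ_1 = 5.939/1.231 = 4.825 h.
Leg 2: speed unknown; τ_2 = 24.15/γ_2.
Leg 3: γ = 1/√(1 − 0.5436²) = 1/√0.7045 = 1.191; τ_3 = 0.5421/1.191 = 0.4550 h.
Total proper time: 4.825 + τ_2 + 0.4550 = 11.15, so τ_2 = 11.15 − 5.280 = 5.870 h.
γ_2 = 24.15/5.870 = 4.114; β = √(1 − 1/γ²) = √0.9409.

β = 0.970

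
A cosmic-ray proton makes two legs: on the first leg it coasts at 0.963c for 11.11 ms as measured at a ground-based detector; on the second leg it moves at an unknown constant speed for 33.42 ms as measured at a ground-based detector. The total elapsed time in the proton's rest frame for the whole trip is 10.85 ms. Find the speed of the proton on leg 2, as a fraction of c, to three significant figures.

Leg 1: γ = 1/√(1 − 0.963²) = 1/√0.07263 = 3.711; τ_1 = 11.11/3.711 = 2.994 ms.
Leg 2: speed unknown; τ_2 = 33.42/γ_2.
Total proper time: 2.994 + τ_2 = 10.85, so τ_2 = 10.85 − 2.994 = 7.856 ms.
γ_2 = 33.42/7.856 = 4.254; β = √(1 − 1/γ²) = √0.9447.

β = 0.972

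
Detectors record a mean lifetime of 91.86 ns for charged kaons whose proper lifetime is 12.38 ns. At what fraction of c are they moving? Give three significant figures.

γ = Δt/τ₀ = 91.86/12.38 = 7.420
β = √(1 − 1/γ²) = √(1 − 0.01816) = √0.9818

β = 0.991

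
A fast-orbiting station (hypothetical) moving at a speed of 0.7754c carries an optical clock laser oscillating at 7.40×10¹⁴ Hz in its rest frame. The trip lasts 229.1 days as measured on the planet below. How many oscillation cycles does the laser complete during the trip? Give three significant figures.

N = 9.25×10²¹

γ = 1/√(1 − 0.7754²) = 1/√0.3988 = 1.584
The oscillator's own cycle count is N = f × τ where τ is the proper time aboard the station. τ = Δt/γ = 229.1/1.584 = 144.7 days = 1.250×10⁷ s.
N = 7.40×10¹⁴ × 1.250×10⁷ = 9.250×10²¹.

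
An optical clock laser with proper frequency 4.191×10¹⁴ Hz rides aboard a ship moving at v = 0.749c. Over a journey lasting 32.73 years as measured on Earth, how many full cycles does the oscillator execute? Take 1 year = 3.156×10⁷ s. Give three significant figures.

N = 2.87×10²³

γ = 1/√(1 − 0.749²) = 1/√0.4390 = 1.509
The oscillator's own cycle count is N = f × τ where τ is the proper time on the ship. τ = Δt/γ = 32.73/1.509 = 21.69 years = 6.844×10⁸ s.
N = 4.191×10¹⁴ × 6.844×10⁸ = 2.868×10²³.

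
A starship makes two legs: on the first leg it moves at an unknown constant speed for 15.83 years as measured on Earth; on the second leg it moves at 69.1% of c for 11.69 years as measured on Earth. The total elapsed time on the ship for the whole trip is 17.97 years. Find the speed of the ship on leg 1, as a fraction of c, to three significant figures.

Leg 1: speed unknown; τ_1 = 15.83/γ_1.
Leg 2: β = 0.691; γ = 1/√(1 − 0.691²) = 1/√0.5225 = 1.383; τ_2 = 11.69/1.383 = 8.450 years.
Total proper time: τ_1 + 8.450 = 17.97, so τ_1 = 17.97 − 8.450 = 9.520 years.
γ_1 = 15.83/9.520 = 1.663; β = √(1 − 1/γ²) = √0.6383.

β = 0.799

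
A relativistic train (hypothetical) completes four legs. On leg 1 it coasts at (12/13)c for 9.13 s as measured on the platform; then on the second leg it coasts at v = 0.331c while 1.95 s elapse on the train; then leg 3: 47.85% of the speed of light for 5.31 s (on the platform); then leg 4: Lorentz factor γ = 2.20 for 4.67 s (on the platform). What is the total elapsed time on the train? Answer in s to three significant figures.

τ = 12.2 s

Leg 1: γ = 1/√(1 − (12/13)²) = 13/5 = 2.600; τ_1 = 9.13/2.600 = 3.512 s.
Leg 2: 1.95 s is already measured on the train.
Leg 3: β = 0.4785; γ = 1/√(1 − 0.4785²) = 1/√0.7710 = 1.139; τ_3 = 5.31/1.139 = 4.663 s.
Leg 4: γ = 2.20; τ_4 = 4.67/2.200 = 2.123 s.
Total: 3.512 + 1.950 + 4.663 + 2.123 s.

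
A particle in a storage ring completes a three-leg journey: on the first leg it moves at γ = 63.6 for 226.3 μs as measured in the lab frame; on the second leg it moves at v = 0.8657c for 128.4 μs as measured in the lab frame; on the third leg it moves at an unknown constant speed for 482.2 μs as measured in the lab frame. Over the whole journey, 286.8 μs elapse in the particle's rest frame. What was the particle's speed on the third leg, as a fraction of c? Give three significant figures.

β = 0.891

Leg 1: γ = 63.6; τ_1 = 226.3/63.60 = 3.558 μs.
Leg 2: γ = 1/√(1 − 0.8657²) = 1/√0.2506 = 1.998; τ_2 = 128.4/1.998 = 64.27 μs.
Leg 3: speed unknown; τ_3 = 482.2/γ_3.
Total proper time: 3.558 + 64.27 + τ_3 = 286.8, so τ_3 = 286.8 − 67.83 = 219.0 μs.
γ_3 = 482.2/219.0 = 2.202; β = √(1 − 1/γ²) = √0.7938.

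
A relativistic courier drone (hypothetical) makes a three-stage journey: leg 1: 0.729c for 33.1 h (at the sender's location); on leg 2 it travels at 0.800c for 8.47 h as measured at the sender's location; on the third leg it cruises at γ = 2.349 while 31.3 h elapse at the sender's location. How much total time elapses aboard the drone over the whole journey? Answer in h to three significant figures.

τ = 41.1 h

Leg 1: γ = 1/√(1 − 0.729²) = 1/√0.4686 = 1.461; τ_1 = 33.1/1.461 = 22.66 h.
Leg 2: γ = 1/√(1 − 0.800²) = 5/3 ≈ 1.667; τ_2 = 8.47/1.667 = 5.082 h.
Leg 3: γ = 2.349; τ_3 = 31.3/2.349 = 13.32 h.
Total: 22.66 + 5.082 + 13.32 h.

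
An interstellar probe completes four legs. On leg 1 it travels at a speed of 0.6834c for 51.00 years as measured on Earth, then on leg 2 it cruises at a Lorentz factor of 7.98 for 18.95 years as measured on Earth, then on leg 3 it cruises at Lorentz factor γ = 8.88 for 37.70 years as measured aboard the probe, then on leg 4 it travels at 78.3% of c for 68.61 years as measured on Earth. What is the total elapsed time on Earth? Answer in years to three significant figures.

Leg 1: 51.00 years is already measured on Earth.
Leg 2: 18.95 years is already measured on Earth.
Leg 3: γ = 8.88; Δt_3 = 8.880 × 37.70 = 334.8 years.
Leg 4: 68.61 years is already measured on Earth.
Total: 51.00 + 18.95 + 334.8 + 68.61 years.

Δt = 473 years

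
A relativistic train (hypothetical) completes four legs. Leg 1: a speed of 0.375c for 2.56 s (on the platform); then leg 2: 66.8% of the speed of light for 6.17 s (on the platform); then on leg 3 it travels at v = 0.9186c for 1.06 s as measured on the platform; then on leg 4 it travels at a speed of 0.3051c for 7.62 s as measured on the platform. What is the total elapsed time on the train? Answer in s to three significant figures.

τ = 14.6 s

Leg 1: γ = 1/√(1 − 0.375²) = 1/√0.8594 = 1.079; τ_1 = 2.56/1.079 = 2.373 s.
Leg 2: β = 0.668; γ = 1/√(1 − 0.668²) = 1/√0.5538 = 1.344; τ_2 = 6.17/1.344 = 4.591 s.
Leg 3: γ = 1/√(1 − 0.9186²) = 1/√0.1562 = 2.530; τ_3 = 1.06/2.530 = 0.4189 s.
Leg 4: γ = 1/√(1 − 0.3051²) = 1/√0.9069 = 1.050; τ_4 = 7.62/1.050 = 7.257 s.
Total: 2.373 + 4.591 + 0.4189 + 7.257 s.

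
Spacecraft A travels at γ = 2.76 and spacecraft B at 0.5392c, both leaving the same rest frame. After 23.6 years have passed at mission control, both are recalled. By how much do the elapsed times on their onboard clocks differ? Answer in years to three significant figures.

|τ_A − τ_B| = 11.3 years

A: γ = 2.76; τ_A = 23.6/2.760 = 8.551 years.
B: γ = 1/√(1 − 0.5392²) = 1/√0.7093 = 1.187; τ_B = 23.6/1.187 = 19.88 years.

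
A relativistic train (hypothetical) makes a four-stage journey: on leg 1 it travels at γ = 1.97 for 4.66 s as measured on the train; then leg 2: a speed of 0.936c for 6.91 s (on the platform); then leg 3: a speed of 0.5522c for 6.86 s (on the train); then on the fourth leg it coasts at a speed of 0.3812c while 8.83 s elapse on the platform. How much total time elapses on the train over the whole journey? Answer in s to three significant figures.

Leg 1: 4.66 s is already measured on the train.
Leg 2: γ = 1/√(1 − 0.936²) = 1/√0.1239 = 2.841; τ_2 = 6.91/2.841 = 2.432 s.
Leg 3: 6.86 s is already measured on the train.
Leg 4: γ = 1/√(1 − 0.3812²) = 1/√0.8547 = 1.082; τ_4 = 8.83/1.082 = 8.163 s.
Total: 4.660 + 2.432 + 6.860 + 8.163 s.

τ = 22.1 s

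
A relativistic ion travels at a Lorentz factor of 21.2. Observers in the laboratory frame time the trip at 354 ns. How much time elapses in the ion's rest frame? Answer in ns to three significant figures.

γ = 21.2
The interval measured in the laboratory frame is the dilated one; the clock in the ion's rest frame measures the proper time τ = Δt/γ = 354/21.20 ns.

τ = 16.7 ns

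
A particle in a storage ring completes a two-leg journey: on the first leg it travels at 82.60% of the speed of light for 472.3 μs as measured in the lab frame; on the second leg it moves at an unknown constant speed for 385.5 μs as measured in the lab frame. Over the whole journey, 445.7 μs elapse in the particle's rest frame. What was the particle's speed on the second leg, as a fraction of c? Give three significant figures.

β = 0.885

Leg 1: β = 0.8260; γ = 1/√(1 − 0.8260²) = 1/√0.3177 = 1.774; τ_1 = 472.3/1.774 = 266.2 μs.
Leg 2: speed unknown; τ_2 = 385.5/γ_2.
Total proper time: 266.2 + τ_2 = 445.7, so τ_2 = 445.7 − 266.2 = 179.5 μs.
γ_2 = 385.5/179.5 = 2.148; β = √(1 − 1/γ²) = √0.7832.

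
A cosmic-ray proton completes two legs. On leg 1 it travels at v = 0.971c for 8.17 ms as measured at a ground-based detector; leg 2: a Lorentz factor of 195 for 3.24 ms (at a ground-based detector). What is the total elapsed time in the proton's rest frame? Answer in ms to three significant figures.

Leg 1: γ = 1/√(1 − 0.971²) = 1/√0.05716 = 4.183; τ_1 = 8.17/4.183 = 1.953 ms.
Leg 2: γ = 195; τ_2 = 3.24/195.0 = 0.01662 ms.
Total: 1.953 + 0.01662 ms.

τ = 1.97 ms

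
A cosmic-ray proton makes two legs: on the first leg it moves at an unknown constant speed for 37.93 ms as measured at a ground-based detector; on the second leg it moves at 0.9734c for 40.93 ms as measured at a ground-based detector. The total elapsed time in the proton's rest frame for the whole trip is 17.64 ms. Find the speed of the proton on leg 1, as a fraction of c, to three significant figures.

Leg 1: speed unknown; τ_1 = 37.93/γ_1.
Leg 2: γ = 1/√(1 − 0.9734²) = 1/√0.05249 = 4.365; τ_2 = 40.93/4.365 = 9.378 ms.
Total proper time: τ_1 + 9.378 = 17.64, so τ_1 = 17.64 − 9.378 = 8.262 ms.
γ_1 = 37.93/8.262 = 4.591; β = √(1 − 1/γ²) = √0.9525.

β = 0.976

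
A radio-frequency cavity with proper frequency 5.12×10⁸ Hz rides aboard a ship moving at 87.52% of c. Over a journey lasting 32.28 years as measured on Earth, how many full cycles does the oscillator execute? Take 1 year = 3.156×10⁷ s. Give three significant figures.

N = 2.52×10¹⁷

β = 0.8752; γ = 1/√(1 − 0.8752²) = 1/√0.2340 = 2.067
The oscillator's own cycle count is N = f × τ where τ is the proper time on the ship. τ = Δt/γ = 32.28/2.067 = 15.62 years = 4.928×10⁸ s.
N = 5.12×10⁸ × 4.928×10⁸ = 2.523×10¹⁷.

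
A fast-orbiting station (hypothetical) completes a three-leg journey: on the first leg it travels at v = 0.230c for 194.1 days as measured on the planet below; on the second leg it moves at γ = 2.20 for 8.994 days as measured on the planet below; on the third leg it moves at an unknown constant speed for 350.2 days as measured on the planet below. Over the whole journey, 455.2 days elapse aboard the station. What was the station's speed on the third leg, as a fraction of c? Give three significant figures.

β = 0.663

Leg 1: γ = 1/√(1 − 0.230²) = 1/√0.9471 = 1.028; τ_1 = 194.1/1.028 = 188.9 days.
Leg 2: γ = 2.20; τ_2 = 8.994/2.200 = 4.088 days.
Leg 3: speed unknown; τ_3 = 350.2/γ_3.
Total proper time: 188.9 + 4.088 + τ_3 = 455.2, so τ_3 = 455.2 − 193.0 = 262.2 days.
γ_3 = 350.2/262.2 = 1.336; β = √(1 − 1/γ²) = √0.4394.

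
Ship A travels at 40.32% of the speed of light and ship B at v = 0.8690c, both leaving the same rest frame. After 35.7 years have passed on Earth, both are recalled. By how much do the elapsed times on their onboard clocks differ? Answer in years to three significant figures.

A: β = 0.4032; γ = 1/√(1 − 0.4032²) = 1/√0.8374 = 1.093; τ_A = 35.7/1.093 = 32.67 years.
B: γ = 1/√(1 − 0.8690²) = 1/√0.2448 = 2.021; τ_B = 35.7/2.021 = 17.66 years.

|τ_A − τ_B| = 15.0 years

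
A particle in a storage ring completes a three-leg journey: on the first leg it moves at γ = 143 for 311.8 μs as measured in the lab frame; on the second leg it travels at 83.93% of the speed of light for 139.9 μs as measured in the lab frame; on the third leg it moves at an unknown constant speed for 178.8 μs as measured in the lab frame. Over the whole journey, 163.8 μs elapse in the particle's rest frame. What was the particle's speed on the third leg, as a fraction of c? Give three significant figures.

β = 0.878

Leg 1: γ = 143; τ_1 = 311.8/143.0 = 2.180 μs.
Leg 2: β = 0.8393; γ = 1/√(1 − 0.8393²) = 1/√0.2956 = 1.839; τ_2 = 139.9/1.839 = 76.06 μs.
Leg 3: speed unknown; τ_3 = 178.8/γ_3.
Total proper time: 2.180 + 76.06 + τ_3 = 163.8, so τ_3 = 163.8 − 78.24 = 85.56 μs.
γ_3 = 178.8/85.56 = 2.090; β = √(1 − 1/γ²) = √0.7710.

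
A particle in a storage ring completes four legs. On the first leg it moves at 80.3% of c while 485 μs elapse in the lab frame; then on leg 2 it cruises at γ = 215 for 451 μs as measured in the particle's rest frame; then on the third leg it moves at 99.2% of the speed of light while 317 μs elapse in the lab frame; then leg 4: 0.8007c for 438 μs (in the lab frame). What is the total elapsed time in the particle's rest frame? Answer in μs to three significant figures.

Leg 1: β = 0.803; γ = 1/√(1 − 0.803²) = 1/√0.3552 = 1.678; τ_1 = 485/1.678 = 289.0 μs.
Leg 2: 451 μs is already measured in the particle's rest frame.
Leg 3: β = 0.992; γ = 1/√(1 − 0.992²) = 1/√0.01594 = 7.922; τ_3 = 317/7.922 = 40.02 μs.
Leg 4: γ = 1/√(1 − 0.8007²) = 1/√0.3589 = 1.669; τ_4 = 438/1.669 = 262.4 μs.
Total: 289.0 + 451.0 + 40.02 + 262.4 μs.

τ = 1040 μs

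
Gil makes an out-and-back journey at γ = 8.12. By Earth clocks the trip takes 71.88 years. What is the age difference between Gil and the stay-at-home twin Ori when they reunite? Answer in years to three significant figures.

Δt − τ = 63.0 years

γ = 8.12
Gil's elapsed proper time: τ = 71.88/8.120 = 8.852 years.
Age gap = Δt − τ = 71.88 − 8.852 years.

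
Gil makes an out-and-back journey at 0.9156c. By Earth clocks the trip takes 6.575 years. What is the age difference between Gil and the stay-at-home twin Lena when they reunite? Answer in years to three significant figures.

Δt − τ = 3.93 years

γ = 1/√(1 − 0.9156²) = 1/√0.1617 = 2.487
Gil's elapsed proper time: τ = 6.575/2.487 = 2.644 years.
Age gap = Δt − τ = 6.575 − 2.644 years.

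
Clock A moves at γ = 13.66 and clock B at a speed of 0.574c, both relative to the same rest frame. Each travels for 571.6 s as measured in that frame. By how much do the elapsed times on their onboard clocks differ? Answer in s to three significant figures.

A: γ = 13.66; τ_A = 571.6/13.66 = 41.84 s.
B: γ = 1/√(1 − 0.574²) = 1/√0.6705 = 1.221; τ_B = 571.6/1.221 = 468.1 s.

|τ_A − τ_B| = 426 s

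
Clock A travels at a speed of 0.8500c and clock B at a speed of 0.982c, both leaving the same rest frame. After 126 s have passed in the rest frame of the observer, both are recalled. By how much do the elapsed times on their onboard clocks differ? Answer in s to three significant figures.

A: γ = 1/√(1 − 0.8500²) = 1/√0.2775 = 1.898; τ_A = 126/1.898 = 66.37 s.
B: γ = 1/√(1 − 0.982²) = 1/√0.03568 = 5.294; τ_B = 126/5.294 = 23.80 s.

|τ_A − τ_B| = 42.6 s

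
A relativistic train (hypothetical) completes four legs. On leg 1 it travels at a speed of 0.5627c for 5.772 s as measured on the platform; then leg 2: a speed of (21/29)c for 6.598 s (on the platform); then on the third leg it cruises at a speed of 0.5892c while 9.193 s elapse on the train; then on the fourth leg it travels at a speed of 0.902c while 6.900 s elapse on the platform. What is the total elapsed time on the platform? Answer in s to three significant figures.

Δt = 30.6 s

Leg 1: 5.772 s is already measured on the platform.
Leg 2: 6.598 s is already measured on the platform.
Leg 3: γ = 1/√(1 − 0.5892²) = 1/√0.6528 = 1.238; Δt_3 = 1.238 × 9.193 = 11.38 s.
Leg 4: 6.900 s is already measured on the platform.
Total: 5.772 + 6.598 + 11.38 + 6.900 s.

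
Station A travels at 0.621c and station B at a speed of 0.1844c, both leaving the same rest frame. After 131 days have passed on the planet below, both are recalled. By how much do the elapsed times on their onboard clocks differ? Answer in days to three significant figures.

|τ_A − τ_B| = 26.1 days

A: γ = 1/√(1 − 0.621²) = 1/√0.6144 = 1.276; τ_A = 131/1.276 = 102.7 days.
B: γ = 1/√(1 − 0.1844²) = 1/√0.9660 = 1.017; τ_B = 131/1.017 = 128.8 days.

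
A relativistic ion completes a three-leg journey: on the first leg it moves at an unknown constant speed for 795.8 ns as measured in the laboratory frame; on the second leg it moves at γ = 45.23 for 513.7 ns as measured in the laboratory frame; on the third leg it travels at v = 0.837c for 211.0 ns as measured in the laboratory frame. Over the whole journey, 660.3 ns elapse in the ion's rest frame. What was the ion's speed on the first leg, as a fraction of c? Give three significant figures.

β = 0.742

Leg 1: speed unknown; τ_1 = 795.8/γ_1.
Leg 2: γ = 45.23; τ_2 = 513.7/45.23 = 11.36 ns.
Leg 3: γ = 1/√(1 − 0.837²) = 1/√0.2994 = 1.827; τ_3 = 211.0/1.827 = 115.5 ns.
Total proper time: τ_1 + 11.36 + 115.5 = 660.3, so τ_1 = 660.3 − 126.8 = 533.5 ns.
γ_1 = 795.8/533.5 = 1.492; β = √(1 − 1/γ²) = √0.5506.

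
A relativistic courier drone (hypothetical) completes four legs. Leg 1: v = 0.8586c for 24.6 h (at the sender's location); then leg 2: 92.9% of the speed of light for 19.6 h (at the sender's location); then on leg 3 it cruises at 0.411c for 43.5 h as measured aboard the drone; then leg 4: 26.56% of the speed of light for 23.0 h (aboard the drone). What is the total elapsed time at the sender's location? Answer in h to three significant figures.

Δt = 116 h

Leg 1: 24.6 h is already measured at the sender's location.
Leg 2: 19.6 h is already measured at the sender's location.
Leg 3: γ = 1/√(1 − 0.411²) = 1/√0.8311 = 1.097; Δt_3 = 1.097 × 43.5 = 47.72 h.
Leg 4: β = 0.2656; γ = 1/√(1 − 0.2656²) = 1/√0.9295 = 1.037; Δt_4 = 1.037 × 23.0 = 23.86 h.
Total: 24.60 + 19.60 + 47.72 + 23.86 h.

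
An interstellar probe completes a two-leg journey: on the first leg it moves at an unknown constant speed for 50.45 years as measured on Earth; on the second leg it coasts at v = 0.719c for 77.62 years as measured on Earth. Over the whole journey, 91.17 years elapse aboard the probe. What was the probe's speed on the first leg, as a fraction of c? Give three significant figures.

Leg 1: speed unknown; τ_1 = 50.45/γ_1.
Leg 2: γ = 1/√(1 − 0.719²) = 1/√0.4830 = 1.439; τ_2 = 77.62/1.439 = 53.95 years.
Total proper time: τ_1 + 53.95 = 91.17, so τ_1 = 91.17 − 53.95 = 37.22 years.
γ_1 = 50.45/37.22 = 1.355; β = √(1 − 1/γ²) = √0.4556.

β = 0.675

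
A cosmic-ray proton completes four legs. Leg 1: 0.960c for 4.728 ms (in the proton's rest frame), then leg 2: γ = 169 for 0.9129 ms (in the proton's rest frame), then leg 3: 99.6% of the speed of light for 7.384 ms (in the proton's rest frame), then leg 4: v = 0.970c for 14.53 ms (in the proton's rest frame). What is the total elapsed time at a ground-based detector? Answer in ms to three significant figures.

Δt = 314 ms

Leg 1: γ = 1/√(1 − 0.960²) = 25/7 ≈ 3.571; Δt_1 = 3.571 × 4.728 = 16.89 ms.
Leg 2: γ = 169; Δt_2 = 169.0 × 0.9129 = 154.3 ms.
Leg 3: β = 0.996; γ = 1/√(1 − 0.996²) = 1/√0.007984 = 11.19; Δt_3 = 11.19 × 7.384 = 82.64 ms.
Leg 4: γ = 1/√(1 − 0.970²) = 1/√0.05910 = 4.113; Δt_4 = 4.113 × 14.53 = 59.77 ms.
Total: 16.89 + 154.3 + 82.64 + 59.77 ms.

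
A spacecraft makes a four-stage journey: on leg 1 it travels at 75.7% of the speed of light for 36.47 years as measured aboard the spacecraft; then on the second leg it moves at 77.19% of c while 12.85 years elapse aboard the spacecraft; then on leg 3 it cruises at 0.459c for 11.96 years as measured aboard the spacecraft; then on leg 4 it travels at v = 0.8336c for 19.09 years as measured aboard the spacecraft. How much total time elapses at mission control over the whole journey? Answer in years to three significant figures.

Δt = 124 years

Leg 1: β = 0.757; γ = 1/√(1 − 0.757²) = 1/√0.4270 = 1.530; Δt_1 = 1.530 × 36.47 = 55.81 years.
Leg 2: β = 0.7719; γ = 1/√(1 − 0.7719²) = 1/√0.4042 = 1.573; Δt_2 = 1.573 × 12.85 = 20.21 years.
Leg 3: γ = 1/√(1 − 0.459²) = 1/√0.7893 = 1.126; Δt_3 = 1.126 × 11.96 = 13.46 years.
Leg 4: γ = 1/√(1 − 0.8336²) = 1/√0.3051 = 1.810; Δt_4 = 1.810 × 19.09 = 34.56 years.
Total: 55.81 + 20.21 + 13.46 + 34.56 years.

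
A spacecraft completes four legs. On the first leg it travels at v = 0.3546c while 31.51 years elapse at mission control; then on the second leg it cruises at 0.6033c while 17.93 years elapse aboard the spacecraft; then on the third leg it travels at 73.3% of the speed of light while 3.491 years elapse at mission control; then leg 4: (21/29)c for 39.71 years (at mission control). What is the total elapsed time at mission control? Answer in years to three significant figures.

Leg 1: 31.51 years is already measured at mission control.
Leg 2: γ = 1/√(1 − 0.6033²) = 1/√0.6360 = 1.254; Δt_2 = 1.254 × 17.93 = 22.48 years.
Leg 3: 3.491 years is already measured at mission control.
Leg 4: 39.71 years is already measured at mission control.
Total: 31.51 + 22.48 + 3.491 + 39.71 years.

Δt = 97.2 years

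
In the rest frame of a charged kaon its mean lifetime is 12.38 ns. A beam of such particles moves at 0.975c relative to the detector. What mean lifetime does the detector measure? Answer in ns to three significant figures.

Δt = 55.7 ns

γ = 1/√(1 − 0.975²) = 1/√0.04938 = 4.500
The rest-frame lifetime is the proper time; the lab measures the dilated interval Δt = γτ₀ = 4.500 × 12.38 ns.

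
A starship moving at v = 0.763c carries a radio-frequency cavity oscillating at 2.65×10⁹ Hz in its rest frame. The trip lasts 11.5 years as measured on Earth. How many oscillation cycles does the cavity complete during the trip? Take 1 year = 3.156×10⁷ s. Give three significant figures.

N = 6.22×10¹⁷

γ = 1/√(1 − 0.763²) = 1/√0.4178 = 1.547
The oscillator's own cycle count is N = f × τ where τ is the proper time on the ship. τ = Δt/γ = 11.5/1.547 = 7.434 years = 2.346×10⁸ s.
N = 2.65×10⁹ × 2.346×10⁸ = 6.217×10¹⁷.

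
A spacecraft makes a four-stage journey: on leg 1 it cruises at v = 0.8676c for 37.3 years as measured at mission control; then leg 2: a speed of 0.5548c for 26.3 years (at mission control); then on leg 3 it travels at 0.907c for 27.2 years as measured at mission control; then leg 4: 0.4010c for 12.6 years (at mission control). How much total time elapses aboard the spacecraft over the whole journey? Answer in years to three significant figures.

Leg 1: γ = 1/√(1 − 0.8676²) = 1/√0.2473 = 2.011; τ_1 = 37.3/2.011 = 18.55 years.
Leg 2: γ = 1/√(1 − 0.5548²) = 1/√0.6922 = 1.202; τ_2 = 26.3/1.202 = 21.88 years.
Leg 3: γ = 1/√(1 − 0.907²) = 1/√0.1774 = 2.375; τ_3 = 27.2/2.375 = 11.45 years.
Leg 4: γ = 1/√(1 − 0.4010²) = 1/√0.8392 = 1.092; τ_4 = 12.6/1.092 = 11.54 years.
Total: 18.55 + 21.88 + 11.45 + 11.54 years.

τ = 63.4 years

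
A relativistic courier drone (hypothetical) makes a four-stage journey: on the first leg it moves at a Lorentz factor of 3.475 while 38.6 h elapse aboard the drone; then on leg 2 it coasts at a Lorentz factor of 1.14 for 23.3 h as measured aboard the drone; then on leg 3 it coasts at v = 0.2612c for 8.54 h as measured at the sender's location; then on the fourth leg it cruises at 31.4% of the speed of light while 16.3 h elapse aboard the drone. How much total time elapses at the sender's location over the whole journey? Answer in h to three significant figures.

Leg 1: γ = 3.475; Δt_1 = 3.475 × 38.6 = 134.1 h.
Leg 2: γ = 1.14; Δt_2 = 1.140 × 23.3 = 26.56 h.
Leg 3: 8.54 h is already measured at the sender's location.
Leg 4: β = 0.314; γ = 1/√(1 − 0.314²) = 1/√0.9014 = 1.053; Δt_4 = 1.053 × 16.3 = 17.17 h.
Total: 134.1 + 26.56 + 8.540 + 17.17 h.

Δt = 186 h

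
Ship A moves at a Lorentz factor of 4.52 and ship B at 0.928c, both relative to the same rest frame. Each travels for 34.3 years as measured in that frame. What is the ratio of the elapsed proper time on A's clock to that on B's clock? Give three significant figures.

τ_A/τ_B = 0.594

A: γ = 4.52. B: γ = 1/√(1 − 0.928²) = 1/√0.1388 = 2.684.
τ_A/τ_B = γ_B/γ_A = 2.684/4.520 = 0.5938, so τ_A/τ_B = 0.5938.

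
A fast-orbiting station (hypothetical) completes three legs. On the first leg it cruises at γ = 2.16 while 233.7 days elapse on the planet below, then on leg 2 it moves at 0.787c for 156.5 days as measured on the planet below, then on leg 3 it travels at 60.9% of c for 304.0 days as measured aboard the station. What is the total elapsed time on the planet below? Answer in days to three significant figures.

Leg 1: 233.7 days is already measured on the planet below.
Leg 2: 156.5 days is already measured on the planet below.
Leg 3: β = 0.609; γ = 1/√(1 − 0.609²) = 1/√0.6291 = 1.261; Δt_3 = 1.261 × 304.0 = 383.3 days.
Total: 233.7 + 156.5 + 383.3 days.

Δt = 773 days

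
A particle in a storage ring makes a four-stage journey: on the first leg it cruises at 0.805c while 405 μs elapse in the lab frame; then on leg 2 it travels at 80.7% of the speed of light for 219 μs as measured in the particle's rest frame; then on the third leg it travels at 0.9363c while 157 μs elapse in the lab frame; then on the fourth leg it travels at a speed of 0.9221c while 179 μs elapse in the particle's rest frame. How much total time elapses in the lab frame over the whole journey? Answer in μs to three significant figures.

Δt = 1400 μs

Leg 1: 405 μs is already measured in the lab frame.
Leg 2: β = 0.807; γ = 1/√(1 − 0.807²) = 1/√0.3488 = 1.693; Δt_2 = 1.693 × 219 = 370.8 μs.
Leg 3: 157 μs is already measured in the lab frame.
Leg 4: γ = 1/√(1 − 0.9221²) = 1/√0.1497 = 2.584; Δt_4 = 2.584 × 179 = 462.6 μs.
Total: 405.0 + 370.8 + 157.0 + 462.6 μs.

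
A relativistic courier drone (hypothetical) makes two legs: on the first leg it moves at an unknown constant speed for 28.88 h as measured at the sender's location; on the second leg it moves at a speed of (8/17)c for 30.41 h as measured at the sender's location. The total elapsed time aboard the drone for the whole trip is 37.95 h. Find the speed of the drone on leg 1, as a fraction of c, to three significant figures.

β = 0.923

Leg 1: speed unknown; τ_1 = 28.88/γ_1.
Leg 2: γ = 1/√(1 − (8/17)²) = 17/15 ≈ 1.133; τ_2 = 30.41/1.133 = 26.83 h.
Total proper time: τ_1 + 26.83 = 37.95, so τ_1 = 37.95 − 26.83 = 11.12 h.
γ_1 = 28.88/11.12 = 2.598; β = √(1 − 1/γ²) = √0.8518.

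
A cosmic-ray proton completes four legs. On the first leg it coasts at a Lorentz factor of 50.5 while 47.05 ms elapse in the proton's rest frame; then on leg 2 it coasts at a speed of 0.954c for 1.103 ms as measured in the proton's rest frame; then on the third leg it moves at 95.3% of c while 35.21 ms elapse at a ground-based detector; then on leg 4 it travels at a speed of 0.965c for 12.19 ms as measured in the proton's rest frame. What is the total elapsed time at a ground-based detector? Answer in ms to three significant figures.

Leg 1: γ = 50.5; Δt_1 = 50.50 × 47.05 = 2376 ms.
Leg 2: γ = 1/√(1 − 0.954²) = 1/√0.08988 = 3.335; Δt_2 = 3.335 × 1.103 = 3.679 ms.
Leg 3: 35.21 ms is already measured at a ground-based detector.
Leg 4: γ = 1/√(1 − 0.965²) = 1/√0.06878 = 3.813; Δt_4 = 3.813 × 12.19 = 46.48 ms.
Total: 2376 + 3.679 + 35.21 + 46.48 ms.

Δt = 2460 ms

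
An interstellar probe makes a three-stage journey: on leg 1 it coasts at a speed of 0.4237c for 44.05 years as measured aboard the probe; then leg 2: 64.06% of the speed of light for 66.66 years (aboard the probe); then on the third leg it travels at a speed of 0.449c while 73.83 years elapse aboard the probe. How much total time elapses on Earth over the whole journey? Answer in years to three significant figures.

Δt = 218 years

Leg 1: γ = 1/√(1 − 0.4237²) = 1/√0.8205 = 1.104; Δt_1 = 1.104 × 44.05 = 48.63 years.
Leg 2: β = 0.6406; γ = 1/√(1 − 0.6406²) = 1/√0.5896 = 1.302; Δt_2 = 1.302 × 66.66 = 86.81 years.
Leg 3: γ = 1/√(1 − 0.449²) = 1/√0.7984 = 1.119; Δt_3 = 1.119 × 73.83 = 82.63 years.
Total: 48.63 + 86.81 + 82.63 years.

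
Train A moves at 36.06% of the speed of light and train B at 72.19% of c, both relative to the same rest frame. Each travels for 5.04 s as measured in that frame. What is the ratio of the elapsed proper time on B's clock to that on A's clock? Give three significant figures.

τ_B/τ_A = 0.742

A: β = 0.3606; γ = 1/√(1 − 0.3606²) = 1/√0.8700 = 1.072. B: β = 0.7219; γ = 1/√(1 − 0.7219²) = 1/√0.4789 = 1.445.
τ_A/τ_B = γ_B/γ_A = 1.445/1.072 = 1.348, so τ_B/τ_A = 0.7419.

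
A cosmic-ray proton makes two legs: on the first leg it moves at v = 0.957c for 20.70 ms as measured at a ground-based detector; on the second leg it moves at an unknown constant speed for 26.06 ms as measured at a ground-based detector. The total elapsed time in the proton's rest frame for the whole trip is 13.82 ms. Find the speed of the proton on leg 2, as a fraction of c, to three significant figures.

Leg 1: γ = 1/√(1 − 0.957²) = 1/√0.08415 = 3.447; τ_1 = 20.70/3.447 = 6.005 ms.
Leg 2: speed unknown; τ_2 = 26.06/γ_2.
Total proper time: 6.005 + τ_2 = 13.82, so τ_2 = 13.82 − 6.005 = 7.815 ms.
γ_2 = 26.06/7.815 = 3.335; β = √(1 − 1/γ²) = √0.9101.

β = 0.954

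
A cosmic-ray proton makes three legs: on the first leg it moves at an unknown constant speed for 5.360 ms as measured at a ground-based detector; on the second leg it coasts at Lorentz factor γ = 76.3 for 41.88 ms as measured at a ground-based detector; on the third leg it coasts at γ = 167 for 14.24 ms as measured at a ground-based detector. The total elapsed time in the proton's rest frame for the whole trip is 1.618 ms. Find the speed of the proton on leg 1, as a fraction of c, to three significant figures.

Leg 1: speed unknown; τ_1 = 5.360/γ_1.
Leg 2: γ = 76.3; τ_2 = 41.88/76.30 = 0.5489 ms.
Leg 3: γ = 167; τ_3 = 14.24/167.0 = 0.08527 ms.
Total proper time: τ_1 + 0.5489 + 0.08527 = 1.618, so τ_1 = 1.618 − 0.6342 = 0.9838 ms.
γ_1 = 5.360/0.9838 = 5.448; β = √(1 − 1/γ²) = √0.9663.

β = 0.983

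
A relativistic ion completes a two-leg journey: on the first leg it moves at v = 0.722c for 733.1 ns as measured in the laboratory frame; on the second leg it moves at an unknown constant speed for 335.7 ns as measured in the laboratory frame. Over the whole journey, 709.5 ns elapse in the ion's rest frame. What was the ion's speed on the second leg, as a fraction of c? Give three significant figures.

β = 0.798

Leg 1: γ = 1/√(1 − 0.722²) = 1/√0.4787 = 1.445; τ_1 = 733.1/1.445 = 507.2 ns.
Leg 2: speed unknown; τ_2 = 335.7/γ_2.
Total proper time: 507.2 + τ_2 = 709.5, so τ_2 = 709.5 − 507.2 = 202.3 ns.
γ_2 = 335.7/202.3 = 1.660; β = √(1 − 1/γ²) = √0.6369.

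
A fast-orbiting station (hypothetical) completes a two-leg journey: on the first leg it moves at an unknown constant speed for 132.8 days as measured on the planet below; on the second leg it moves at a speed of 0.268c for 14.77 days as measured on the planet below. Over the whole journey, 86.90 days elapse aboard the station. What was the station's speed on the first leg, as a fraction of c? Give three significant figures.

Leg 1: speed unknown; τ_1 = 132.8/γ_1.
Leg 2: γ = 1/√(1 − 0.268²) = 1/√0.9282 = 1.038; τ_2 = 14.77/1.038 = 14.23 days.
Total proper time: τ_1 + 14.23 = 86.90, so τ_1 = 86.90 − 14.23 = 72.67 days.
γ_1 = 132.8/72.67 = 1.827; β = √(1 − 1/γ²) = √0.7006.

β = 0.837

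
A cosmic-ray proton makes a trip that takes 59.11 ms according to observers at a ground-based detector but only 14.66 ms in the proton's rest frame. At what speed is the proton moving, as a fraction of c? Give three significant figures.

The proper time is measured in the proton's rest frame (both events occur at the proton's location); Δt is measured at a ground-based detector. γ = Δt/τ = 59.11/14.66 = 4.032.
β = √(1 − 1/γ²) = √(1 − 0.06151) = √0.9385

v = 0.969c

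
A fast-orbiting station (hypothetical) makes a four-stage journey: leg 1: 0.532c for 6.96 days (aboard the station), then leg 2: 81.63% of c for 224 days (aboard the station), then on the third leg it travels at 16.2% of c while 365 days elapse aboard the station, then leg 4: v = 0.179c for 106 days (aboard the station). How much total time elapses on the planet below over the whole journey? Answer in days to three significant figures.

Leg 1: γ = 1/√(1 − 0.532²) = 1/√0.7170 = 1.181; Δt_1 = 1.181 × 6.96 = 8.220 days.
Leg 2: β = 0.8163; γ = 1/√(1 − 0.8163²) = 1/√0.3337 = 1.731; Δt_2 = 1.731 × 224 = 387.8 days.
Leg 3: β = 0.162; γ = 1/√(1 − 0.162²) = 1/√0.9738 = 1.013; Δt_3 = 1.013 × 365 = 369.9 days.
Leg 4: γ = 1/√(1 − 0.179²) = 1/√0.9680 = 1.016; Δt_4 = 1.016 × 106 = 107.7 days.
Total: 8.220 + 387.8 + 369.9 + 107.7 days.

Δt = 874 days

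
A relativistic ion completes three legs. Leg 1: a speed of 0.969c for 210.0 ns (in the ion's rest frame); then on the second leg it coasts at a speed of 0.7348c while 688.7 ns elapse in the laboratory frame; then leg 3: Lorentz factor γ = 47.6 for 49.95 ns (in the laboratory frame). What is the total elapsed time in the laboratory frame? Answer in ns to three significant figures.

Δt = 1590 ns

Leg 1: γ = 1/√(1 − 0.969²) = 1/√0.06104 = 4.048; Δt_1 = 4.048 × 210.0 = 850.0 ns.
Leg 2: 688.7 ns is already measured in the laboratory frame.
Leg 3: 49.95 ns is already measured in the laboratory frame.
Total: 850.0 + 688.7 + 49.95 ns.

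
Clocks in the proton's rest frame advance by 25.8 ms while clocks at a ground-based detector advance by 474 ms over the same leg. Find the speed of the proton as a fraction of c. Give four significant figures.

The proper time is measured in the proton's rest frame (both events occur at the proton's location); Δt is measured at a ground-based detector. γ = Δt/τ = 474/25.8 = 18.37.
β = √(1 − 1/γ²) = √(1 − 0.002963) = √0.9970

v = 0.9985c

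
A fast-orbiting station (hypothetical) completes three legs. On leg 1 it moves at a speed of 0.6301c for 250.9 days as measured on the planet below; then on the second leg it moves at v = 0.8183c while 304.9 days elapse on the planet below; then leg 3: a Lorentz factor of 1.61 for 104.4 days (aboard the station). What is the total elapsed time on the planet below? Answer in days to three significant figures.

Leg 1: 250.9 days is already measured on the planet below.
Leg 2: 304.9 days is already measured on the planet below.
Leg 3: γ = 1.61; Δt_3 = 1.610 × 104.4 = 168.1 days.
Total: 250.9 + 304.9 + 168.1 days.

Δt = 724 days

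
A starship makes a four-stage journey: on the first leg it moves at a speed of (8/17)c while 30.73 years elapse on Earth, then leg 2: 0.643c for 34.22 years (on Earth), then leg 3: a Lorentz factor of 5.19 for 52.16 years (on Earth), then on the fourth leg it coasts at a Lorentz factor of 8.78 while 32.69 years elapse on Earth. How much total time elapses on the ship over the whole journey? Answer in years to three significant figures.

Leg 1: γ = 1/√(1 − (8/17)²) = 17/15 ≈ 1.133; τ_1 = 30.73/1.133 = 27.11 years.
Leg 2: γ = 1/√(1 − 0.643²) = 1/√0.5866 = 1.306; τ_2 = 34.22/1.306 = 26.21 years.
Leg 3: γ = 5.19; τ_3 = 52.16/5.190 = 10.05 years.
Leg 4: γ = 8.78; τ_4 = 32.69/8.780 = 3.723 years.
Total: 27.11 + 26.21 + 10.05 + 3.723 years.

τ = 67.1 years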